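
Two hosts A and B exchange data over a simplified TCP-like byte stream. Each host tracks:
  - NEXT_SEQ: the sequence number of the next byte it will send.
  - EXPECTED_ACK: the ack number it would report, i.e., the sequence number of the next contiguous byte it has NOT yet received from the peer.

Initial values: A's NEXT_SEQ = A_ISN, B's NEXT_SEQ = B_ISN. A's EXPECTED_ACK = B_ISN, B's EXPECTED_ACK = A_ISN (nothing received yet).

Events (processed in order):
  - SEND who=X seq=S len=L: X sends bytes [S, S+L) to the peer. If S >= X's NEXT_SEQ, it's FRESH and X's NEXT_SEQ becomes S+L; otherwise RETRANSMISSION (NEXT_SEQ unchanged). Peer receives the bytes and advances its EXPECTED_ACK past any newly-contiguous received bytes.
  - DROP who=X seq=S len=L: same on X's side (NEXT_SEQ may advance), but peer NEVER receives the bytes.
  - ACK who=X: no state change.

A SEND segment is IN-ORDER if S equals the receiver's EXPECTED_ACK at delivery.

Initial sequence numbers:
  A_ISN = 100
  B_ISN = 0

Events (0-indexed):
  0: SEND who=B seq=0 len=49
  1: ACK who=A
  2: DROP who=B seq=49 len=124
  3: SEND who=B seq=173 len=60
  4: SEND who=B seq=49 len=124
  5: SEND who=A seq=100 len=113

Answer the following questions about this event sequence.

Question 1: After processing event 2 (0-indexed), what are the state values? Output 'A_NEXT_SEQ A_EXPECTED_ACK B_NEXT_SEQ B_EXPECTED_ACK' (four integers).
After event 0: A_seq=100 A_ack=49 B_seq=49 B_ack=100
After event 1: A_seq=100 A_ack=49 B_seq=49 B_ack=100
After event 2: A_seq=100 A_ack=49 B_seq=173 B_ack=100

100 49 173 100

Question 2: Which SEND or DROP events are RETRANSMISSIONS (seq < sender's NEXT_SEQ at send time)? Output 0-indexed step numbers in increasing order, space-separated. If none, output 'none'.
Answer: 4

Derivation:
Step 0: SEND seq=0 -> fresh
Step 2: DROP seq=49 -> fresh
Step 3: SEND seq=173 -> fresh
Step 4: SEND seq=49 -> retransmit
Step 5: SEND seq=100 -> fresh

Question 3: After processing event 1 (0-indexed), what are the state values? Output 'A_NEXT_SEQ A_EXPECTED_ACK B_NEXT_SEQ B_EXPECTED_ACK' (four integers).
After event 0: A_seq=100 A_ack=49 B_seq=49 B_ack=100
After event 1: A_seq=100 A_ack=49 B_seq=49 B_ack=100

100 49 49 100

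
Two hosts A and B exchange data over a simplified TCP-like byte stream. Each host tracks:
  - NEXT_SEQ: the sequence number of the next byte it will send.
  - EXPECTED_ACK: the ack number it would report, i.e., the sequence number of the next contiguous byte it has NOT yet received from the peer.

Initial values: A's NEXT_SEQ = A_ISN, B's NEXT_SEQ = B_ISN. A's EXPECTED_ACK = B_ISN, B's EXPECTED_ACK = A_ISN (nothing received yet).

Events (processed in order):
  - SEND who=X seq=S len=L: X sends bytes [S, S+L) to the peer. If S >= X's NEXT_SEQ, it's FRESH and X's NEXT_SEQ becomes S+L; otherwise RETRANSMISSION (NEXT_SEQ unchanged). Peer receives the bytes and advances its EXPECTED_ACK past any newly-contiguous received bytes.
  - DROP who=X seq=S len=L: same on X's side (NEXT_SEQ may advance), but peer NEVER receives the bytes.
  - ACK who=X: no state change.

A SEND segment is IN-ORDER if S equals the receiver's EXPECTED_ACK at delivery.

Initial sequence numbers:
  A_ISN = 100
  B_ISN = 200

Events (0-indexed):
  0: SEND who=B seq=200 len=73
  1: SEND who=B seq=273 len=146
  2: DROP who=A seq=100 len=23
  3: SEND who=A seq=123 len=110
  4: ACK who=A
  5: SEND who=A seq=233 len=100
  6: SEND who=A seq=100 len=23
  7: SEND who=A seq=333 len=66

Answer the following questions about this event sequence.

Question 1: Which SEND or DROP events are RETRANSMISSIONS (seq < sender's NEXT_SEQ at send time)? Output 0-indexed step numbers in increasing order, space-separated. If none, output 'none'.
Step 0: SEND seq=200 -> fresh
Step 1: SEND seq=273 -> fresh
Step 2: DROP seq=100 -> fresh
Step 3: SEND seq=123 -> fresh
Step 5: SEND seq=233 -> fresh
Step 6: SEND seq=100 -> retransmit
Step 7: SEND seq=333 -> fresh

Answer: 6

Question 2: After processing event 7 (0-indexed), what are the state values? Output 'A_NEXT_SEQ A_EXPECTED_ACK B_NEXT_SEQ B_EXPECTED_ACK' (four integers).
After event 0: A_seq=100 A_ack=273 B_seq=273 B_ack=100
After event 1: A_seq=100 A_ack=419 B_seq=419 B_ack=100
After event 2: A_seq=123 A_ack=419 B_seq=419 B_ack=100
After event 3: A_seq=233 A_ack=419 B_seq=419 B_ack=100
After event 4: A_seq=233 A_ack=419 B_seq=419 B_ack=100
After event 5: A_seq=333 A_ack=419 B_seq=419 B_ack=100
After event 6: A_seq=333 A_ack=419 B_seq=419 B_ack=333
After event 7: A_seq=399 A_ack=419 B_seq=419 B_ack=399

399 419 419 399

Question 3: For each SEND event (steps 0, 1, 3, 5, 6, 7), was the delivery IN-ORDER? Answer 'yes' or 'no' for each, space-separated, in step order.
Step 0: SEND seq=200 -> in-order
Step 1: SEND seq=273 -> in-order
Step 3: SEND seq=123 -> out-of-order
Step 5: SEND seq=233 -> out-of-order
Step 6: SEND seq=100 -> in-order
Step 7: SEND seq=333 -> in-order

Answer: yes yes no no yes yes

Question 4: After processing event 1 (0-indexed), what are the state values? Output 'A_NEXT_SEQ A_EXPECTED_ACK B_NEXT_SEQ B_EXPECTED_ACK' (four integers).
After event 0: A_seq=100 A_ack=273 B_seq=273 B_ack=100
After event 1: A_seq=100 A_ack=419 B_seq=419 B_ack=100

100 419 419 100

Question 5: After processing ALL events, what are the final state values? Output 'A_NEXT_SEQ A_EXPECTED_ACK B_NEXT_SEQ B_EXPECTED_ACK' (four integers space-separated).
After event 0: A_seq=100 A_ack=273 B_seq=273 B_ack=100
After event 1: A_seq=100 A_ack=419 B_seq=419 B_ack=100
After event 2: A_seq=123 A_ack=419 B_seq=419 B_ack=100
After event 3: A_seq=233 A_ack=419 B_seq=419 B_ack=100
After event 4: A_seq=233 A_ack=419 B_seq=419 B_ack=100
After event 5: A_seq=333 A_ack=419 B_seq=419 B_ack=100
After event 6: A_seq=333 A_ack=419 B_seq=419 B_ack=333
After event 7: A_seq=399 A_ack=419 B_seq=419 B_ack=399

Answer: 399 419 419 399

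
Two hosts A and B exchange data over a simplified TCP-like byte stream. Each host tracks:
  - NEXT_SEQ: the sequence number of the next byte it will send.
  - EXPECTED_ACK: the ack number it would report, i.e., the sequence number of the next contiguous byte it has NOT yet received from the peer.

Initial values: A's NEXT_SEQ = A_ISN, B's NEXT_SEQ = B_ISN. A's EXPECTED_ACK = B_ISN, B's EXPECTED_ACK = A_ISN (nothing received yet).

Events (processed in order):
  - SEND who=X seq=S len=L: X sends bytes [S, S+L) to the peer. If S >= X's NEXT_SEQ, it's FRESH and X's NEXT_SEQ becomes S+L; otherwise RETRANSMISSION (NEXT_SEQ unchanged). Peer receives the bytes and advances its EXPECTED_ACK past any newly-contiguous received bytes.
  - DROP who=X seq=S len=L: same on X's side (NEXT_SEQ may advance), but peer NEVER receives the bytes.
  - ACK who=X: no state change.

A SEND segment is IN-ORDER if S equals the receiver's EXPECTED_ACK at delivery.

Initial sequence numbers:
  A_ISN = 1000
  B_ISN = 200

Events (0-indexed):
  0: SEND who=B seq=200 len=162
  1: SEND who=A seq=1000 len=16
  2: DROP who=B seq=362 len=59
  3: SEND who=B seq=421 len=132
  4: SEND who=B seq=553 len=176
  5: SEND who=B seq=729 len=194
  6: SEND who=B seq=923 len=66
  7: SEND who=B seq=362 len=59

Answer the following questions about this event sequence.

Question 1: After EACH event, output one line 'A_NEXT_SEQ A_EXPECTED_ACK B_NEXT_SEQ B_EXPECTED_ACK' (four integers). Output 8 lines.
1000 362 362 1000
1016 362 362 1016
1016 362 421 1016
1016 362 553 1016
1016 362 729 1016
1016 362 923 1016
1016 362 989 1016
1016 989 989 1016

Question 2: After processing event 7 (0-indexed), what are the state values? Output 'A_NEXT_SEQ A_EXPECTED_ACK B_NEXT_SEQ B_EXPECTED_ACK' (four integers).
After event 0: A_seq=1000 A_ack=362 B_seq=362 B_ack=1000
After event 1: A_seq=1016 A_ack=362 B_seq=362 B_ack=1016
After event 2: A_seq=1016 A_ack=362 B_seq=421 B_ack=1016
After event 3: A_seq=1016 A_ack=362 B_seq=553 B_ack=1016
After event 4: A_seq=1016 A_ack=362 B_seq=729 B_ack=1016
After event 5: A_seq=1016 A_ack=362 B_seq=923 B_ack=1016
After event 6: A_seq=1016 A_ack=362 B_seq=989 B_ack=1016
After event 7: A_seq=1016 A_ack=989 B_seq=989 B_ack=1016

1016 989 989 1016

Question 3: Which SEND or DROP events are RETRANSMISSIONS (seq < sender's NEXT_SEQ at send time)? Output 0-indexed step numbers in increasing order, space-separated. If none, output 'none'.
Step 0: SEND seq=200 -> fresh
Step 1: SEND seq=1000 -> fresh
Step 2: DROP seq=362 -> fresh
Step 3: SEND seq=421 -> fresh
Step 4: SEND seq=553 -> fresh
Step 5: SEND seq=729 -> fresh
Step 6: SEND seq=923 -> fresh
Step 7: SEND seq=362 -> retransmit

Answer: 7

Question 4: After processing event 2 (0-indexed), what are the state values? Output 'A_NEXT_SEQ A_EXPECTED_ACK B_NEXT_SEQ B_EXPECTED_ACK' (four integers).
After event 0: A_seq=1000 A_ack=362 B_seq=362 B_ack=1000
After event 1: A_seq=1016 A_ack=362 B_seq=362 B_ack=1016
After event 2: A_seq=1016 A_ack=362 B_seq=421 B_ack=1016

1016 362 421 1016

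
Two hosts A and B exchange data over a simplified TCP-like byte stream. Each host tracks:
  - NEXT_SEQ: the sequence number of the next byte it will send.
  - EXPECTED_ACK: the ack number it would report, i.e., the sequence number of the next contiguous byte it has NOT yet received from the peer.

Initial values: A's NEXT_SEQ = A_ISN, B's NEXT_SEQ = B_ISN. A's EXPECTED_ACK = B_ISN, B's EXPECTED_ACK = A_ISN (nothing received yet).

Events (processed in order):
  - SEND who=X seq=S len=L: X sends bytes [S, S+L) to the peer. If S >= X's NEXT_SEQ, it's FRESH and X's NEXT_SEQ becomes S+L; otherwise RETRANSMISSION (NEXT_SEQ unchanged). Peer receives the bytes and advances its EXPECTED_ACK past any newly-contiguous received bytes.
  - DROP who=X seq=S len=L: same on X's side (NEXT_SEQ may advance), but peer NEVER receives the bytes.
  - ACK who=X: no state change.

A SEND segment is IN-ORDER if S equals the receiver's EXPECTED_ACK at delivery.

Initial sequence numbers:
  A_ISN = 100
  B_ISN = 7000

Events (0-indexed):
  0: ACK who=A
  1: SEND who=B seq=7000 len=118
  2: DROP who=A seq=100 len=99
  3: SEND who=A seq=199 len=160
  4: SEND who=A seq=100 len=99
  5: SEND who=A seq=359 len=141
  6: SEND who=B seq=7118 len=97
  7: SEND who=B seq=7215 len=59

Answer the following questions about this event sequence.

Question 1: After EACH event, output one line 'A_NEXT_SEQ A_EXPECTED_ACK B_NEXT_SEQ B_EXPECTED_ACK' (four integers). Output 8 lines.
100 7000 7000 100
100 7118 7118 100
199 7118 7118 100
359 7118 7118 100
359 7118 7118 359
500 7118 7118 500
500 7215 7215 500
500 7274 7274 500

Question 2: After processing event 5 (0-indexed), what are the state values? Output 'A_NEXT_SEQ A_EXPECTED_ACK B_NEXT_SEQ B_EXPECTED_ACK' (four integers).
After event 0: A_seq=100 A_ack=7000 B_seq=7000 B_ack=100
After event 1: A_seq=100 A_ack=7118 B_seq=7118 B_ack=100
After event 2: A_seq=199 A_ack=7118 B_seq=7118 B_ack=100
After event 3: A_seq=359 A_ack=7118 B_seq=7118 B_ack=100
After event 4: A_seq=359 A_ack=7118 B_seq=7118 B_ack=359
After event 5: A_seq=500 A_ack=7118 B_seq=7118 B_ack=500

500 7118 7118 500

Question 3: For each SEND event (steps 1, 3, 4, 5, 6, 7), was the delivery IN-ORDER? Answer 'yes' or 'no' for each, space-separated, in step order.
Answer: yes no yes yes yes yes

Derivation:
Step 1: SEND seq=7000 -> in-order
Step 3: SEND seq=199 -> out-of-order
Step 4: SEND seq=100 -> in-order
Step 5: SEND seq=359 -> in-order
Step 6: SEND seq=7118 -> in-order
Step 7: SEND seq=7215 -> in-order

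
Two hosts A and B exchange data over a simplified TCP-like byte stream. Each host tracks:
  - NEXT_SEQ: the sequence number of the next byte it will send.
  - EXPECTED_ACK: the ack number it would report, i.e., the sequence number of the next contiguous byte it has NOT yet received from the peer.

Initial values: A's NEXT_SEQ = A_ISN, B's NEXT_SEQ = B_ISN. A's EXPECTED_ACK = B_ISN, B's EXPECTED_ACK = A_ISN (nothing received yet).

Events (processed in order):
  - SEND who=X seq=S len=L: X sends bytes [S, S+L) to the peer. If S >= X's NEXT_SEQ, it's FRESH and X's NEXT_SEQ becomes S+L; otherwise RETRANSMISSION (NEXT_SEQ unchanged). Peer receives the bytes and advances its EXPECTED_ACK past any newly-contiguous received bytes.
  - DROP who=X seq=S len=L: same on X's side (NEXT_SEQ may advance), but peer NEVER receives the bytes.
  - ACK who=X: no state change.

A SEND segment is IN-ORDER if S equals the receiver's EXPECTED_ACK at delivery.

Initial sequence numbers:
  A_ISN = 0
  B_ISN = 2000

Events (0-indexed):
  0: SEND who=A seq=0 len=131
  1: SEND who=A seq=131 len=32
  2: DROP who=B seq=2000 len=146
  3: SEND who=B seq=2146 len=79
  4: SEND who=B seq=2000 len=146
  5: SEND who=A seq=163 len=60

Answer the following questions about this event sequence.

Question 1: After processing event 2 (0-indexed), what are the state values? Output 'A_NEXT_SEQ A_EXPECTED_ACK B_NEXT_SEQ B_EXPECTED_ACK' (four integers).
After event 0: A_seq=131 A_ack=2000 B_seq=2000 B_ack=131
After event 1: A_seq=163 A_ack=2000 B_seq=2000 B_ack=163
After event 2: A_seq=163 A_ack=2000 B_seq=2146 B_ack=163

163 2000 2146 163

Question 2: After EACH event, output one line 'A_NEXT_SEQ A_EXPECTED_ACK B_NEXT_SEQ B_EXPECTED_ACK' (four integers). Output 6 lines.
131 2000 2000 131
163 2000 2000 163
163 2000 2146 163
163 2000 2225 163
163 2225 2225 163
223 2225 2225 223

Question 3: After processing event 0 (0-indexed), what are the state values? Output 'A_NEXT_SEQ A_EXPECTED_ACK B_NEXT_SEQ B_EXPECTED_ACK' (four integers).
After event 0: A_seq=131 A_ack=2000 B_seq=2000 B_ack=131

131 2000 2000 131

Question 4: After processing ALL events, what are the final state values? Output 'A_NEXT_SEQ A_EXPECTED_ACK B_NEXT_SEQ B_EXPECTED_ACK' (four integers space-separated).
Answer: 223 2225 2225 223

Derivation:
After event 0: A_seq=131 A_ack=2000 B_seq=2000 B_ack=131
After event 1: A_seq=163 A_ack=2000 B_seq=2000 B_ack=163
After event 2: A_seq=163 A_ack=2000 B_seq=2146 B_ack=163
After event 3: A_seq=163 A_ack=2000 B_seq=2225 B_ack=163
After event 4: A_seq=163 A_ack=2225 B_seq=2225 B_ack=163
After event 5: A_seq=223 A_ack=2225 B_seq=2225 B_ack=223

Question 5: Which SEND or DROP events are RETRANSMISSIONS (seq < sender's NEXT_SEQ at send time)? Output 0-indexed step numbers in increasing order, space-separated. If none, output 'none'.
Step 0: SEND seq=0 -> fresh
Step 1: SEND seq=131 -> fresh
Step 2: DROP seq=2000 -> fresh
Step 3: SEND seq=2146 -> fresh
Step 4: SEND seq=2000 -> retransmit
Step 5: SEND seq=163 -> fresh

Answer: 4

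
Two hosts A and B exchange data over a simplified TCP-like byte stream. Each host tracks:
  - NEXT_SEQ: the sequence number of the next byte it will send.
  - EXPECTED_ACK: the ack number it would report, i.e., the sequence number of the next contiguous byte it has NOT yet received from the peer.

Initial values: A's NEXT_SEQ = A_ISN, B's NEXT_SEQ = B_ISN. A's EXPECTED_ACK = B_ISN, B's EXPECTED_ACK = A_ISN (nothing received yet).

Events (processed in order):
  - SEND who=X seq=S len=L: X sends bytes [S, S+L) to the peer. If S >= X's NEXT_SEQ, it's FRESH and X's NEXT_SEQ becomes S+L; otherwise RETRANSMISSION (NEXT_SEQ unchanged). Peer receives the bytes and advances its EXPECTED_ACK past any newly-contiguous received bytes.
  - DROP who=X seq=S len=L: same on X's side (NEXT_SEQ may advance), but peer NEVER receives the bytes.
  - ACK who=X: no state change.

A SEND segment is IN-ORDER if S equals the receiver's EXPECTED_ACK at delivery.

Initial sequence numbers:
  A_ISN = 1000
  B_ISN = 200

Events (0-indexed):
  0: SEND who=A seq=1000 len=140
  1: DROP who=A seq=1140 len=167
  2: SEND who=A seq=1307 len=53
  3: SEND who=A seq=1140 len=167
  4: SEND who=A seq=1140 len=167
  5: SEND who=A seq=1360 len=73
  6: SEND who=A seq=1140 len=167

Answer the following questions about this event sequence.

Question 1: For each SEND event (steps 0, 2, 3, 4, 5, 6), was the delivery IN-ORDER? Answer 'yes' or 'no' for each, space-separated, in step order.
Step 0: SEND seq=1000 -> in-order
Step 2: SEND seq=1307 -> out-of-order
Step 3: SEND seq=1140 -> in-order
Step 4: SEND seq=1140 -> out-of-order
Step 5: SEND seq=1360 -> in-order
Step 6: SEND seq=1140 -> out-of-order

Answer: yes no yes no yes no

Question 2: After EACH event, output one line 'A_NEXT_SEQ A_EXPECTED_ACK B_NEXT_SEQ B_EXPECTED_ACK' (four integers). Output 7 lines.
1140 200 200 1140
1307 200 200 1140
1360 200 200 1140
1360 200 200 1360
1360 200 200 1360
1433 200 200 1433
1433 200 200 1433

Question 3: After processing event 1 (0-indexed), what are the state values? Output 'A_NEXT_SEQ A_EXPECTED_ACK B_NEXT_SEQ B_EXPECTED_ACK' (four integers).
After event 0: A_seq=1140 A_ack=200 B_seq=200 B_ack=1140
After event 1: A_seq=1307 A_ack=200 B_seq=200 B_ack=1140

1307 200 200 1140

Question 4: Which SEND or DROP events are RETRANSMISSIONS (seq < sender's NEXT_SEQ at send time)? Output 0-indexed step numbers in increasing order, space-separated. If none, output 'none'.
Step 0: SEND seq=1000 -> fresh
Step 1: DROP seq=1140 -> fresh
Step 2: SEND seq=1307 -> fresh
Step 3: SEND seq=1140 -> retransmit
Step 4: SEND seq=1140 -> retransmit
Step 5: SEND seq=1360 -> fresh
Step 6: SEND seq=1140 -> retransmit

Answer: 3 4 6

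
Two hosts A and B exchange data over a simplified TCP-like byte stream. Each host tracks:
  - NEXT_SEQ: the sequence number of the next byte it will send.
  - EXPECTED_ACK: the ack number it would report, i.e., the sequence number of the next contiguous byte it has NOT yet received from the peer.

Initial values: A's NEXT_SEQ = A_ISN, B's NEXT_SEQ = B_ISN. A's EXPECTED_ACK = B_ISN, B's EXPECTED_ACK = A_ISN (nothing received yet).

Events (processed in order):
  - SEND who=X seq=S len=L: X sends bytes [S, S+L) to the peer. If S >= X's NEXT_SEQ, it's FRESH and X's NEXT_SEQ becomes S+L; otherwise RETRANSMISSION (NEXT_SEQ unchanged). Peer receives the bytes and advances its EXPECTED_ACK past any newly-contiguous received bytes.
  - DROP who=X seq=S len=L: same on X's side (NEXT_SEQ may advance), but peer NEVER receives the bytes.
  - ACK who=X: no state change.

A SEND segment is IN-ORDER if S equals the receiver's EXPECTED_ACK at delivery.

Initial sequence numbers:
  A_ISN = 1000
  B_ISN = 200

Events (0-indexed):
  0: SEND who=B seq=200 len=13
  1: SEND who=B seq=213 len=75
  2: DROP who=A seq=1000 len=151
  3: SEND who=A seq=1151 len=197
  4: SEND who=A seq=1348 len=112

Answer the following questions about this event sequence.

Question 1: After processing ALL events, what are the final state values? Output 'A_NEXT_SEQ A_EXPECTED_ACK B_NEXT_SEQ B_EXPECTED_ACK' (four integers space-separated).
Answer: 1460 288 288 1000

Derivation:
After event 0: A_seq=1000 A_ack=213 B_seq=213 B_ack=1000
After event 1: A_seq=1000 A_ack=288 B_seq=288 B_ack=1000
After event 2: A_seq=1151 A_ack=288 B_seq=288 B_ack=1000
After event 3: A_seq=1348 A_ack=288 B_seq=288 B_ack=1000
After event 4: A_seq=1460 A_ack=288 B_seq=288 B_ack=1000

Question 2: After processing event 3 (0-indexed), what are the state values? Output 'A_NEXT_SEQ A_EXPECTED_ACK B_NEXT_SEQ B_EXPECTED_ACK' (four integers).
After event 0: A_seq=1000 A_ack=213 B_seq=213 B_ack=1000
After event 1: A_seq=1000 A_ack=288 B_seq=288 B_ack=1000
After event 2: A_seq=1151 A_ack=288 B_seq=288 B_ack=1000
After event 3: A_seq=1348 A_ack=288 B_seq=288 B_ack=1000

1348 288 288 1000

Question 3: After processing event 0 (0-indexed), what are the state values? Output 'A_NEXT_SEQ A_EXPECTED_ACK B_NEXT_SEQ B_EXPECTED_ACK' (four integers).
After event 0: A_seq=1000 A_ack=213 B_seq=213 B_ack=1000

1000 213 213 1000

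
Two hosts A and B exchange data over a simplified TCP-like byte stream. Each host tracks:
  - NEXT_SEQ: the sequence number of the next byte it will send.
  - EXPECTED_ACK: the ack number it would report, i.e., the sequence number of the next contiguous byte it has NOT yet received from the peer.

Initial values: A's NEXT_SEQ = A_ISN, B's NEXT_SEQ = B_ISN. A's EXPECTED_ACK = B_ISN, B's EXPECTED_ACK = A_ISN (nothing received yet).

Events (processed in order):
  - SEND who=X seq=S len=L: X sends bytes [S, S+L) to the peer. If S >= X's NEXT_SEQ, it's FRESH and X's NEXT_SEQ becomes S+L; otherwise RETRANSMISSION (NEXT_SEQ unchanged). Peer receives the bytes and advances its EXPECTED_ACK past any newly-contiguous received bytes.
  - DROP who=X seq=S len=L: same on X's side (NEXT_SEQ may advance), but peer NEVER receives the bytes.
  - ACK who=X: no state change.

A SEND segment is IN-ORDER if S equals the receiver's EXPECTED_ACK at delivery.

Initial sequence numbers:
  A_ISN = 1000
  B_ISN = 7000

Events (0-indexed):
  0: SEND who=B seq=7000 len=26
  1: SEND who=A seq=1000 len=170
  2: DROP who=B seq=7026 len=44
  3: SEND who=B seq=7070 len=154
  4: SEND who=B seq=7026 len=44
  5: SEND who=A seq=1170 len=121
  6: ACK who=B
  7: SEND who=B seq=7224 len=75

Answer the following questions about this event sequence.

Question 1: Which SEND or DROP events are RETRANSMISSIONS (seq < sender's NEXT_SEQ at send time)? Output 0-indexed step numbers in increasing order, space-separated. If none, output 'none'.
Answer: 4

Derivation:
Step 0: SEND seq=7000 -> fresh
Step 1: SEND seq=1000 -> fresh
Step 2: DROP seq=7026 -> fresh
Step 3: SEND seq=7070 -> fresh
Step 4: SEND seq=7026 -> retransmit
Step 5: SEND seq=1170 -> fresh
Step 7: SEND seq=7224 -> fresh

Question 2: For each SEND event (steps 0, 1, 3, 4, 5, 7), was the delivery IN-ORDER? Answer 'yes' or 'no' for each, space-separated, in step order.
Step 0: SEND seq=7000 -> in-order
Step 1: SEND seq=1000 -> in-order
Step 3: SEND seq=7070 -> out-of-order
Step 4: SEND seq=7026 -> in-order
Step 5: SEND seq=1170 -> in-order
Step 7: SEND seq=7224 -> in-order

Answer: yes yes no yes yes yes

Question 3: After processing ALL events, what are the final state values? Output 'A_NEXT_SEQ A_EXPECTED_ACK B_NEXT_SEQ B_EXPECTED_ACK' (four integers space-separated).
Answer: 1291 7299 7299 1291

Derivation:
After event 0: A_seq=1000 A_ack=7026 B_seq=7026 B_ack=1000
After event 1: A_seq=1170 A_ack=7026 B_seq=7026 B_ack=1170
After event 2: A_seq=1170 A_ack=7026 B_seq=7070 B_ack=1170
After event 3: A_seq=1170 A_ack=7026 B_seq=7224 B_ack=1170
After event 4: A_seq=1170 A_ack=7224 B_seq=7224 B_ack=1170
After event 5: A_seq=1291 A_ack=7224 B_seq=7224 B_ack=1291
After event 6: A_seq=1291 A_ack=7224 B_seq=7224 B_ack=1291
After event 7: A_seq=1291 A_ack=7299 B_seq=7299 B_ack=1291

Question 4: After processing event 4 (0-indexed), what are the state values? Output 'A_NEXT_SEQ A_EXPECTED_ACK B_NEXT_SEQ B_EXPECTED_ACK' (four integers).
After event 0: A_seq=1000 A_ack=7026 B_seq=7026 B_ack=1000
After event 1: A_seq=1170 A_ack=7026 B_seq=7026 B_ack=1170
After event 2: A_seq=1170 A_ack=7026 B_seq=7070 B_ack=1170
After event 3: A_seq=1170 A_ack=7026 B_seq=7224 B_ack=1170
After event 4: A_seq=1170 A_ack=7224 B_seq=7224 B_ack=1170

1170 7224 7224 1170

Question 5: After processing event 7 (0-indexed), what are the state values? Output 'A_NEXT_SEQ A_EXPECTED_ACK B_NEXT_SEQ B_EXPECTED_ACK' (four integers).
After event 0: A_seq=1000 A_ack=7026 B_seq=7026 B_ack=1000
After event 1: A_seq=1170 A_ack=7026 B_seq=7026 B_ack=1170
After event 2: A_seq=1170 A_ack=7026 B_seq=7070 B_ack=1170
After event 3: A_seq=1170 A_ack=7026 B_seq=7224 B_ack=1170
After event 4: A_seq=1170 A_ack=7224 B_seq=7224 B_ack=1170
After event 5: A_seq=1291 A_ack=7224 B_seq=7224 B_ack=1291
After event 6: A_seq=1291 A_ack=7224 B_seq=7224 B_ack=1291
After event 7: A_seq=1291 A_ack=7299 B_seq=7299 B_ack=1291

1291 7299 7299 1291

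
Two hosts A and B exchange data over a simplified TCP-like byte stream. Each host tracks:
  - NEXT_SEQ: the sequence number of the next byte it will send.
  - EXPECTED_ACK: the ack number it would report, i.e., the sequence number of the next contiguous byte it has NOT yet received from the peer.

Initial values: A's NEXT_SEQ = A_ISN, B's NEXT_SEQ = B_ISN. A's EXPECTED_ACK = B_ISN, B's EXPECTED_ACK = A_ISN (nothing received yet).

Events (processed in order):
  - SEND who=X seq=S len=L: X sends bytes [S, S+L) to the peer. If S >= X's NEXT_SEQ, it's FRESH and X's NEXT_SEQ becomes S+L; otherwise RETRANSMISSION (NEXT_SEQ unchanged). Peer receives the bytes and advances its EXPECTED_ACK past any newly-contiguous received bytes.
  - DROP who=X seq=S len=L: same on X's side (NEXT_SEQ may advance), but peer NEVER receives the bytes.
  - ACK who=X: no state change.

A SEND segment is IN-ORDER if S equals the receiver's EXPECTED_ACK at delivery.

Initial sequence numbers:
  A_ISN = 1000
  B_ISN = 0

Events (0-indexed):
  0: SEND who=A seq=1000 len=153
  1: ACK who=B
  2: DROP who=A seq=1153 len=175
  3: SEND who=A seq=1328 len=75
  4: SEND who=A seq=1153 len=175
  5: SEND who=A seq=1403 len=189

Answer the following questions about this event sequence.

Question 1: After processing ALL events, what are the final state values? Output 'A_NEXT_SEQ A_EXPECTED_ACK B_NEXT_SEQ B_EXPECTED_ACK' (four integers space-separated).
After event 0: A_seq=1153 A_ack=0 B_seq=0 B_ack=1153
After event 1: A_seq=1153 A_ack=0 B_seq=0 B_ack=1153
After event 2: A_seq=1328 A_ack=0 B_seq=0 B_ack=1153
After event 3: A_seq=1403 A_ack=0 B_seq=0 B_ack=1153
After event 4: A_seq=1403 A_ack=0 B_seq=0 B_ack=1403
After event 5: A_seq=1592 A_ack=0 B_seq=0 B_ack=1592

Answer: 1592 0 0 1592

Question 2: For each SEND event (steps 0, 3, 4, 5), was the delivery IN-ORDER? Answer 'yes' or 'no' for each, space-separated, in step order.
Answer: yes no yes yes

Derivation:
Step 0: SEND seq=1000 -> in-order
Step 3: SEND seq=1328 -> out-of-order
Step 4: SEND seq=1153 -> in-order
Step 5: SEND seq=1403 -> in-order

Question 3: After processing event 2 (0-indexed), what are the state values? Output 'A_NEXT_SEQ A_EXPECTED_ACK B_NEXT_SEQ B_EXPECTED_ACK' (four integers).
After event 0: A_seq=1153 A_ack=0 B_seq=0 B_ack=1153
After event 1: A_seq=1153 A_ack=0 B_seq=0 B_ack=1153
After event 2: A_seq=1328 A_ack=0 B_seq=0 B_ack=1153

1328 0 0 1153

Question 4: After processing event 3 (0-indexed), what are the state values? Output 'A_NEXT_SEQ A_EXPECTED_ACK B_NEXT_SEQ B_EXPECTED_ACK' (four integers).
After event 0: A_seq=1153 A_ack=0 B_seq=0 B_ack=1153
After event 1: A_seq=1153 A_ack=0 B_seq=0 B_ack=1153
After event 2: A_seq=1328 A_ack=0 B_seq=0 B_ack=1153
After event 3: A_seq=1403 A_ack=0 B_seq=0 B_ack=1153

1403 0 0 1153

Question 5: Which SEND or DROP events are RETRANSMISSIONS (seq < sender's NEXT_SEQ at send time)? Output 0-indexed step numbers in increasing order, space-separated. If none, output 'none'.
Step 0: SEND seq=1000 -> fresh
Step 2: DROP seq=1153 -> fresh
Step 3: SEND seq=1328 -> fresh
Step 4: SEND seq=1153 -> retransmit
Step 5: SEND seq=1403 -> fresh

Answer: 4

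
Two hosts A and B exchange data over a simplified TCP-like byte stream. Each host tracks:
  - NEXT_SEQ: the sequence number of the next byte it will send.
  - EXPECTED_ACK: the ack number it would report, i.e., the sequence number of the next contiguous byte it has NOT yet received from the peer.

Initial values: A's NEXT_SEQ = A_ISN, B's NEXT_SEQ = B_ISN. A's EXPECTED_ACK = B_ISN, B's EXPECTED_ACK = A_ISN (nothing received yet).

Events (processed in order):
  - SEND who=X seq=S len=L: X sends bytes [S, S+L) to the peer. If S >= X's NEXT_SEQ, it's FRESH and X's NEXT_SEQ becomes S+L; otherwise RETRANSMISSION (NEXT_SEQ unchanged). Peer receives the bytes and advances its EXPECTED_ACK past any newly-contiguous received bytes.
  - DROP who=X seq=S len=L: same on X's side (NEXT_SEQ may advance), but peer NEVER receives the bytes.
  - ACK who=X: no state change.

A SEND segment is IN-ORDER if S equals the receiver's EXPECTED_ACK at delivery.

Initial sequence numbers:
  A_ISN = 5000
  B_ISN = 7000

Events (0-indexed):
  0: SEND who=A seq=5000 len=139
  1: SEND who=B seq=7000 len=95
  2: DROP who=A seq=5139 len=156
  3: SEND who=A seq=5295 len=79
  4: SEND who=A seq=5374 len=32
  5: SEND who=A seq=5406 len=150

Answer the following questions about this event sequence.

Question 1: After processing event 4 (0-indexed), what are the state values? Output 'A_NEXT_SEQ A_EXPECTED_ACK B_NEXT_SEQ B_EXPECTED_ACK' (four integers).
After event 0: A_seq=5139 A_ack=7000 B_seq=7000 B_ack=5139
After event 1: A_seq=5139 A_ack=7095 B_seq=7095 B_ack=5139
After event 2: A_seq=5295 A_ack=7095 B_seq=7095 B_ack=5139
After event 3: A_seq=5374 A_ack=7095 B_seq=7095 B_ack=5139
After event 4: A_seq=5406 A_ack=7095 B_seq=7095 B_ack=5139

5406 7095 7095 5139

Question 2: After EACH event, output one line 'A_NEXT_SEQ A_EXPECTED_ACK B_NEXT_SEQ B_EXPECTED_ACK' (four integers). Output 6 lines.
5139 7000 7000 5139
5139 7095 7095 5139
5295 7095 7095 5139
5374 7095 7095 5139
5406 7095 7095 5139
5556 7095 7095 5139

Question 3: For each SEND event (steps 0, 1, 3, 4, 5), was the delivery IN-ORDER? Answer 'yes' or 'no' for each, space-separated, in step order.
Answer: yes yes no no no

Derivation:
Step 0: SEND seq=5000 -> in-order
Step 1: SEND seq=7000 -> in-order
Step 3: SEND seq=5295 -> out-of-order
Step 4: SEND seq=5374 -> out-of-order
Step 5: SEND seq=5406 -> out-of-order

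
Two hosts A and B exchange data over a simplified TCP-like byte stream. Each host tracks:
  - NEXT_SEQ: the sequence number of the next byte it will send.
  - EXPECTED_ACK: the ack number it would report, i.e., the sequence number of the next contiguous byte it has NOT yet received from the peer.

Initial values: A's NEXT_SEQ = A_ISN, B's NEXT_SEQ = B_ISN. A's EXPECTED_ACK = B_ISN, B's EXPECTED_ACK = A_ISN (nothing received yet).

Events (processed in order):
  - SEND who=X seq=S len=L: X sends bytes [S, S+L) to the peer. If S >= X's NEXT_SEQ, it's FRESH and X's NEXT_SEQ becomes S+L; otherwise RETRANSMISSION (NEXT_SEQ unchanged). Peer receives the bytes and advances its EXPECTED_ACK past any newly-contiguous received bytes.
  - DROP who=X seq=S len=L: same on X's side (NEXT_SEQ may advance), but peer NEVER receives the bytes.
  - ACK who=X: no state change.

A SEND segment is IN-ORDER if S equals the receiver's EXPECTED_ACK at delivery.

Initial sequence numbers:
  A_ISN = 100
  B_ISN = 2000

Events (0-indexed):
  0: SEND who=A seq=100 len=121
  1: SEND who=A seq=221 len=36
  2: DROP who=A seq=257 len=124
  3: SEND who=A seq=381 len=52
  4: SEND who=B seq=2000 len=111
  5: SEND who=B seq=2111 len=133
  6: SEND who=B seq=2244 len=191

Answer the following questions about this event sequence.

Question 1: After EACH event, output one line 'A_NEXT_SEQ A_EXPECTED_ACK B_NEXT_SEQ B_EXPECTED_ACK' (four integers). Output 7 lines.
221 2000 2000 221
257 2000 2000 257
381 2000 2000 257
433 2000 2000 257
433 2111 2111 257
433 2244 2244 257
433 2435 2435 257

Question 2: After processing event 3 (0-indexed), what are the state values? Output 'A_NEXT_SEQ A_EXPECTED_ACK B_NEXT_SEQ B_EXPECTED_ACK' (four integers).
After event 0: A_seq=221 A_ack=2000 B_seq=2000 B_ack=221
After event 1: A_seq=257 A_ack=2000 B_seq=2000 B_ack=257
After event 2: A_seq=381 A_ack=2000 B_seq=2000 B_ack=257
After event 3: A_seq=433 A_ack=2000 B_seq=2000 B_ack=257

433 2000 2000 257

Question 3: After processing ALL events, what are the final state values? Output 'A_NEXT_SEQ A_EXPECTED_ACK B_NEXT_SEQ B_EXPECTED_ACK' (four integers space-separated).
After event 0: A_seq=221 A_ack=2000 B_seq=2000 B_ack=221
After event 1: A_seq=257 A_ack=2000 B_seq=2000 B_ack=257
After event 2: A_seq=381 A_ack=2000 B_seq=2000 B_ack=257
After event 3: A_seq=433 A_ack=2000 B_seq=2000 B_ack=257
After event 4: A_seq=433 A_ack=2111 B_seq=2111 B_ack=257
After event 5: A_seq=433 A_ack=2244 B_seq=2244 B_ack=257
After event 6: A_seq=433 A_ack=2435 B_seq=2435 B_ack=257

Answer: 433 2435 2435 257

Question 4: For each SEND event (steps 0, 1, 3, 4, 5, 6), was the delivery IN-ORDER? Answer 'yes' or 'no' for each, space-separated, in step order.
Step 0: SEND seq=100 -> in-order
Step 1: SEND seq=221 -> in-order
Step 3: SEND seq=381 -> out-of-order
Step 4: SEND seq=2000 -> in-order
Step 5: SEND seq=2111 -> in-order
Step 6: SEND seq=2244 -> in-order

Answer: yes yes no yes yes yes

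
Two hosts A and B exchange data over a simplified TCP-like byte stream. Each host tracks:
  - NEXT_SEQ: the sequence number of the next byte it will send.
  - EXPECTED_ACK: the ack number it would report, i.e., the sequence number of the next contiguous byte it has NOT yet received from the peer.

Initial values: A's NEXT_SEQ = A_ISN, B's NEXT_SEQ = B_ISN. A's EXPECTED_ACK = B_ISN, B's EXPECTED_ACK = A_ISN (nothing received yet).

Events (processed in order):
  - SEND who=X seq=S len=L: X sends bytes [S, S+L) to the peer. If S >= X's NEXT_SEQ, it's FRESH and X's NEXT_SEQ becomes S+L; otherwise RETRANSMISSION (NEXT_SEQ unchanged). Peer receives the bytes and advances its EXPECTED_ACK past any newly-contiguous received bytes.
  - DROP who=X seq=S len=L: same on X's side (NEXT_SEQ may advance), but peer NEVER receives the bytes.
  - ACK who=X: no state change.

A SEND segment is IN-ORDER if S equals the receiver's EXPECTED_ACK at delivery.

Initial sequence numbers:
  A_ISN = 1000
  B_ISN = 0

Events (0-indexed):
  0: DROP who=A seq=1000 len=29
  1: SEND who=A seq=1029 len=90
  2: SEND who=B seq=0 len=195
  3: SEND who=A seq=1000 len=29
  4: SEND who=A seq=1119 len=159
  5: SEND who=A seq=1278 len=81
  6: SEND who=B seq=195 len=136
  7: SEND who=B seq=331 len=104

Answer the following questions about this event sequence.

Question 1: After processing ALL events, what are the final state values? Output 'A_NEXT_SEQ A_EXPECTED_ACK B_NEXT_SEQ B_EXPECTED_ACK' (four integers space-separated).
After event 0: A_seq=1029 A_ack=0 B_seq=0 B_ack=1000
After event 1: A_seq=1119 A_ack=0 B_seq=0 B_ack=1000
After event 2: A_seq=1119 A_ack=195 B_seq=195 B_ack=1000
After event 3: A_seq=1119 A_ack=195 B_seq=195 B_ack=1119
After event 4: A_seq=1278 A_ack=195 B_seq=195 B_ack=1278
After event 5: A_seq=1359 A_ack=195 B_seq=195 B_ack=1359
After event 6: A_seq=1359 A_ack=331 B_seq=331 B_ack=1359
After event 7: A_seq=1359 A_ack=435 B_seq=435 B_ack=1359

Answer: 1359 435 435 1359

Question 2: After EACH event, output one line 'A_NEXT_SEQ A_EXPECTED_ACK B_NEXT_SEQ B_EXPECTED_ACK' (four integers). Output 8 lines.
1029 0 0 1000
1119 0 0 1000
1119 195 195 1000
1119 195 195 1119
1278 195 195 1278
1359 195 195 1359
1359 331 331 1359
1359 435 435 1359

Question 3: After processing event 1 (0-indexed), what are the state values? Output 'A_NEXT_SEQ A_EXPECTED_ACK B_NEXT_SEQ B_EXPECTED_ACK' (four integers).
After event 0: A_seq=1029 A_ack=0 B_seq=0 B_ack=1000
After event 1: A_seq=1119 A_ack=0 B_seq=0 B_ack=1000

1119 0 0 1000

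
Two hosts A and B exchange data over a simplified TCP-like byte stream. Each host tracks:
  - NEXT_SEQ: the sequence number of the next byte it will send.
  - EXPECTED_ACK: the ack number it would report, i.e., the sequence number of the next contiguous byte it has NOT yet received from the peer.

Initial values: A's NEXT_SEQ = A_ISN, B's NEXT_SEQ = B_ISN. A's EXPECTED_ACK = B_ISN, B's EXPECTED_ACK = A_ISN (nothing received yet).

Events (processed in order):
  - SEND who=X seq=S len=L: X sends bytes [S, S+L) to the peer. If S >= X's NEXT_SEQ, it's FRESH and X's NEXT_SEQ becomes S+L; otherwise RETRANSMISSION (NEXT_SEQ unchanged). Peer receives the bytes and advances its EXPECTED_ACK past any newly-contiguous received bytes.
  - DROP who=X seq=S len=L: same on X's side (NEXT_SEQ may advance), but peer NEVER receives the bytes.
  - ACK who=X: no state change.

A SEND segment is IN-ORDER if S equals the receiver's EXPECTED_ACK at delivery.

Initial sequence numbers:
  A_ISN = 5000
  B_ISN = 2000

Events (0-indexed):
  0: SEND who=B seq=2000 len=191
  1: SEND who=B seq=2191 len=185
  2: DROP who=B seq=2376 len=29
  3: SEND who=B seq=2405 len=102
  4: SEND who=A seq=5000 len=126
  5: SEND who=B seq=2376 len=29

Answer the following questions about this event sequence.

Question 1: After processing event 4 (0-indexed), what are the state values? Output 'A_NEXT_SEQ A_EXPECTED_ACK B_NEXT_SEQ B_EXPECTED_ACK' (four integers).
After event 0: A_seq=5000 A_ack=2191 B_seq=2191 B_ack=5000
After event 1: A_seq=5000 A_ack=2376 B_seq=2376 B_ack=5000
After event 2: A_seq=5000 A_ack=2376 B_seq=2405 B_ack=5000
After event 3: A_seq=5000 A_ack=2376 B_seq=2507 B_ack=5000
After event 4: A_seq=5126 A_ack=2376 B_seq=2507 B_ack=5126

5126 2376 2507 5126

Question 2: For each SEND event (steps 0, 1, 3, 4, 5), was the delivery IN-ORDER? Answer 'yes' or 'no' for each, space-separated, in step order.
Answer: yes yes no yes yes

Derivation:
Step 0: SEND seq=2000 -> in-order
Step 1: SEND seq=2191 -> in-order
Step 3: SEND seq=2405 -> out-of-order
Step 4: SEND seq=5000 -> in-order
Step 5: SEND seq=2376 -> in-order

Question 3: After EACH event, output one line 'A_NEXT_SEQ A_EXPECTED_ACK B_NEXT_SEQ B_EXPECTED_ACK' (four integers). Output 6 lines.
5000 2191 2191 5000
5000 2376 2376 5000
5000 2376 2405 5000
5000 2376 2507 5000
5126 2376 2507 5126
5126 2507 2507 5126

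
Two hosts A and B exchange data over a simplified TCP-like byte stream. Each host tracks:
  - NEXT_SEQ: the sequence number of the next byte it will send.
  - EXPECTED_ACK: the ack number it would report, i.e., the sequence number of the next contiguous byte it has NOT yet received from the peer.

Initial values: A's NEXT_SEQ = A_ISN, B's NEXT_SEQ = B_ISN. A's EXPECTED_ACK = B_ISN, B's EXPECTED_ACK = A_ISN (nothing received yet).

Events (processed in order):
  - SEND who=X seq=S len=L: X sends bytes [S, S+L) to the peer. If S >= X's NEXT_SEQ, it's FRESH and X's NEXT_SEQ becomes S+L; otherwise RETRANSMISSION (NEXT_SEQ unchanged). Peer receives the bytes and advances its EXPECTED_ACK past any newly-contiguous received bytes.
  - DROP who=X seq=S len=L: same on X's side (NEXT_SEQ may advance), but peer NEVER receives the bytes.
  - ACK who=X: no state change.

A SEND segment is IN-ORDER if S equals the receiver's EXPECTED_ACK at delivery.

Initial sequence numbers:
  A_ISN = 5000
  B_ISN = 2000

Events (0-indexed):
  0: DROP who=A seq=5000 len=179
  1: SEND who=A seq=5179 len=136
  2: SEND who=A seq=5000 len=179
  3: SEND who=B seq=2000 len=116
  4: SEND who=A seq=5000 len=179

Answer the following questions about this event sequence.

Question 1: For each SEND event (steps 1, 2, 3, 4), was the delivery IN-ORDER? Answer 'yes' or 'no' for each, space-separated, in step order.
Step 1: SEND seq=5179 -> out-of-order
Step 2: SEND seq=5000 -> in-order
Step 3: SEND seq=2000 -> in-order
Step 4: SEND seq=5000 -> out-of-order

Answer: no yes yes no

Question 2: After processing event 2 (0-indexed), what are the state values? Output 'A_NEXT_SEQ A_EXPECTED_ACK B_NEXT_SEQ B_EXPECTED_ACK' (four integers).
After event 0: A_seq=5179 A_ack=2000 B_seq=2000 B_ack=5000
After event 1: A_seq=5315 A_ack=2000 B_seq=2000 B_ack=5000
After event 2: A_seq=5315 A_ack=2000 B_seq=2000 B_ack=5315

5315 2000 2000 5315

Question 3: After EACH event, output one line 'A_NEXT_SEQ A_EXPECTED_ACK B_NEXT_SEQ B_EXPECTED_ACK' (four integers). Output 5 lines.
5179 2000 2000 5000
5315 2000 2000 5000
5315 2000 2000 5315
5315 2116 2116 5315
5315 2116 2116 5315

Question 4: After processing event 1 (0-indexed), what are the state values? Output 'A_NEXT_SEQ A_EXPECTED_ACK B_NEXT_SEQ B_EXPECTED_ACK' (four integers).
After event 0: A_seq=5179 A_ack=2000 B_seq=2000 B_ack=5000
After event 1: A_seq=5315 A_ack=2000 B_seq=2000 B_ack=5000

5315 2000 2000 5000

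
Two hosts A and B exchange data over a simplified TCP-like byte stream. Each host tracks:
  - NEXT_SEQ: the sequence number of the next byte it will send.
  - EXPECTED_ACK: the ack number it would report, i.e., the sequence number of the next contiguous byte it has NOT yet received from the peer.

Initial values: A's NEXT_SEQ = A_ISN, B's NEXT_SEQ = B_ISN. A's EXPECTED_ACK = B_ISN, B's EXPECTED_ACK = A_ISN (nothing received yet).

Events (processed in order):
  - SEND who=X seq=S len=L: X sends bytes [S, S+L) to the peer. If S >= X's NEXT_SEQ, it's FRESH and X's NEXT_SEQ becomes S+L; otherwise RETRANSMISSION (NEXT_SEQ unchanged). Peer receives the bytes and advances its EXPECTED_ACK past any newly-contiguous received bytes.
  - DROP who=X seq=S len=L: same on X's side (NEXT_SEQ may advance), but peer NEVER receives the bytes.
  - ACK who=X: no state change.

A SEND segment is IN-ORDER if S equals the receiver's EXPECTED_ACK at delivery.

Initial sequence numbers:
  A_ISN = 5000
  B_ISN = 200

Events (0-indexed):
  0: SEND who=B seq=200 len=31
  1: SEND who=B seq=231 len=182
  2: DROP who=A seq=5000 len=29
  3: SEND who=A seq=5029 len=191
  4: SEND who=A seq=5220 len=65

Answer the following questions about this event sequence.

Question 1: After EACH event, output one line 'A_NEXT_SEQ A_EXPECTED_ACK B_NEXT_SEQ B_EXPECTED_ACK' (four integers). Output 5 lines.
5000 231 231 5000
5000 413 413 5000
5029 413 413 5000
5220 413 413 5000
5285 413 413 5000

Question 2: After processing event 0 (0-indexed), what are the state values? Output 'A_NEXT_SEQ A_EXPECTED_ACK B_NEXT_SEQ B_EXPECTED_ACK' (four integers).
After event 0: A_seq=5000 A_ack=231 B_seq=231 B_ack=5000

5000 231 231 5000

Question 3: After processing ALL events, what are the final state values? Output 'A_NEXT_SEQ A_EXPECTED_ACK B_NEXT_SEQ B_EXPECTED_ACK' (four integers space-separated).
After event 0: A_seq=5000 A_ack=231 B_seq=231 B_ack=5000
After event 1: A_seq=5000 A_ack=413 B_seq=413 B_ack=5000
After event 2: A_seq=5029 A_ack=413 B_seq=413 B_ack=5000
After event 3: A_seq=5220 A_ack=413 B_seq=413 B_ack=5000
After event 4: A_seq=5285 A_ack=413 B_seq=413 B_ack=5000

Answer: 5285 413 413 5000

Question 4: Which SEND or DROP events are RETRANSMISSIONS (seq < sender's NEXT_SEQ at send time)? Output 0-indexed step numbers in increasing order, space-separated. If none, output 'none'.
Answer: none

Derivation:
Step 0: SEND seq=200 -> fresh
Step 1: SEND seq=231 -> fresh
Step 2: DROP seq=5000 -> fresh
Step 3: SEND seq=5029 -> fresh
Step 4: SEND seq=5220 -> fresh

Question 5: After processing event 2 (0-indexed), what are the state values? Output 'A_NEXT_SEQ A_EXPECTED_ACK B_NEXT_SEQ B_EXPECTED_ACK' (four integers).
After event 0: A_seq=5000 A_ack=231 B_seq=231 B_ack=5000
After event 1: A_seq=5000 A_ack=413 B_seq=413 B_ack=5000
After event 2: A_seq=5029 A_ack=413 B_seq=413 B_ack=5000

5029 413 413 5000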